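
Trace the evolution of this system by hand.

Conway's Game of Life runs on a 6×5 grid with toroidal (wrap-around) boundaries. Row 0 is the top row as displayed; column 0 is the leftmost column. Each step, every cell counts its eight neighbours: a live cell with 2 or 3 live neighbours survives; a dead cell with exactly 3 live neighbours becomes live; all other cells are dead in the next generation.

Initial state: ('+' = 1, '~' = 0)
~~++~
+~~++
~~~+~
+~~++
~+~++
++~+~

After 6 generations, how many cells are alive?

[0] ~~++~
+~~++
~~~+~
+~~++
~+~++
++~+~
[1] ~~~~~
~~~~~
~~+~~
+~~~~
~+~~~
++~~~
[2] ~~~~~
~~~~~
~~~~~
~+~~~
~+~~~
++~~~
[3] ~~~~~
~~~~~
~~~~~
~~~~~
~++~~
++~~~
[4] ~~~~~
~~~~~
~~~~~
~~~~~
+++~~
+++~~
[5] ~+~~~
~~~~~
~~~~~
~+~~~
+~+~~
+~+~~
[6] ~+~~~
~~~~~
~~~~~
~+~~~
+~+~~
+~+~~

6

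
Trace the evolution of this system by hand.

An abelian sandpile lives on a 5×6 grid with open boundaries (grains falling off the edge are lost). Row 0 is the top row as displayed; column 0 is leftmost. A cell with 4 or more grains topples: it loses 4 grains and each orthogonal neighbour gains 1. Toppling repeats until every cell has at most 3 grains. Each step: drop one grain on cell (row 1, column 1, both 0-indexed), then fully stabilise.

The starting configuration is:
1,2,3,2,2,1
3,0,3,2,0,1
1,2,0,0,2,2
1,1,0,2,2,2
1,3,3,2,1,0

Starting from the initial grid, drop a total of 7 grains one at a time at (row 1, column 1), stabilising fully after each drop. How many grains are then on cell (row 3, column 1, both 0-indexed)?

2

step 0: 1,2,3,2,2,1
3,0,3,2,0,1
1,2,0,0,2,2
1,1,0,2,2,2
1,3,3,2,1,0
step 1: 1,2,3,2,2,1
3,1,3,2,0,1
1,2,0,0,2,2
1,1,0,2,2,2
1,3,3,2,1,0
step 2: 1,2,3,2,2,1
3,2,3,2,0,1
1,2,0,0,2,2
1,1,0,2,2,2
1,3,3,2,1,0
step 3: 1,2,3,2,2,1
3,3,3,2,0,1
1,2,0,0,2,2
1,1,0,2,2,2
1,3,3,2,1,0
step 4: 3,0,1,3,2,1
0,3,1,3,0,1
2,3,1,0,2,2
1,1,0,2,2,2
1,3,3,2,1,0
step 5: 3,1,1,3,2,1
1,1,2,3,0,1
3,0,2,0,2,2
1,2,0,2,2,2
1,3,3,2,1,0
step 6: 3,1,1,3,2,1
1,2,2,3,0,1
3,0,2,0,2,2
1,2,0,2,2,2
1,3,3,2,1,0
step 7: 3,1,1,3,2,1
1,3,2,3,0,1
3,0,2,0,2,2
1,2,0,2,2,2
1,3,3,2,1,0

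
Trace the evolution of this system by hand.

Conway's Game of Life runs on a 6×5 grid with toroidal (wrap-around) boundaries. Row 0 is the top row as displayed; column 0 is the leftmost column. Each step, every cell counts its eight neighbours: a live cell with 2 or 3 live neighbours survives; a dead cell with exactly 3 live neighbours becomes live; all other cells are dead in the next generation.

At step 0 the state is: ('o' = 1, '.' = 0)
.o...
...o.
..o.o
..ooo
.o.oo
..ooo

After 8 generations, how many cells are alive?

step 0: .o...
...o.
..o.o
..ooo
.o.oo
..ooo
step 1: ....o
..oo.
..o.o
.o...
.o...
.o..o
step 2: o.o.o
..o.o
.oo..
ooo..
.oo..
.....
step 3: oo..o
..o.o
.....
o..o.
o.o..
o.oo.
step 4: .....
.o.oo
...oo
.o..o
o.o..
..oo.
step 5: ....o
o.ooo
.....
.oo.o
o.o.o
.ooo.
step 6: .....
o..oo
.....
.oo.o
....o
.oo..
step 7: ooooo
....o
.oo..
o..o.
.....
.....
step 8: ooooo
....o
ooooo
.oo..
.....
ooooo

18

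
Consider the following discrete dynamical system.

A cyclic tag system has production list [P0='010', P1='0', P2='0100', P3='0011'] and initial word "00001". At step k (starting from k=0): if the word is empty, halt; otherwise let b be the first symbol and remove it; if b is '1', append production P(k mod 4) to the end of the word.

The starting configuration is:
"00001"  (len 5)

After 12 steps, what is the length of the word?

[0] "00001"  (len 5)
[1] "0001"  (len 4)
[2] "001"  (len 3)
[3] "01"  (len 2)
[4] "1"  (len 1)
[5] "010"  (len 3)
[6] "10"  (len 2)
[7] "00100"  (len 5)
[8] "0100"  (len 4)
[9] "100"  (len 3)
[10] "000"  (len 3)
[11] "00"  (len 2)
[12] "0"  (len 1)

1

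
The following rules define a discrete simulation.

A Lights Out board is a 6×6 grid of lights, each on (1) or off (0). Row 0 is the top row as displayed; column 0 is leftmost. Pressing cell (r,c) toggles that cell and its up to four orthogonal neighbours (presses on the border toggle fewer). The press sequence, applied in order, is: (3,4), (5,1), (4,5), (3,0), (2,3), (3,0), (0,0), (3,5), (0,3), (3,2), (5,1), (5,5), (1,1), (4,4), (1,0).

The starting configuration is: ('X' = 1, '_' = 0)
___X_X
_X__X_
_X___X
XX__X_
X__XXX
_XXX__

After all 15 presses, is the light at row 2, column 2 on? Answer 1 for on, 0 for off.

t=0: ___X_X
_X__X_
_X___X
XX__X_
X__XXX
_XXX__
t=1: ___X_X
_X__X_
_X__XX
XX_X_X
X__X_X
_XXX__
t=2: ___X_X
_X__X_
_X__XX
XX_X_X
XX_X_X
X__X__
t=3: ___X_X
_X__X_
_X__XX
XX_X__
XX_XX_
X__X_X
t=4: ___X_X
_X__X_
XX__XX
___X__
_X_XX_
X__X_X
t=5: ___X_X
_X_XX_
XXXX_X
______
_X_XX_
X__X_X
t=6: ___X_X
_X_XX_
_XXX_X
XX____
XX_XX_
X__X_X
t=7: XX_X_X
XX_XX_
_XXX_X
XX____
XX_XX_
X__X_X
t=8: XX_X_X
XX_XX_
_XXX__
XX__XX
XX_XXX
X__X_X
t=9: XXX_XX
XX__X_
_XXX__
XX__XX
XX_XXX
X__X_X
t=10: XXX_XX
XX__X_
_X_X__
X_XXXX
XXXXXX
X__X_X
t=11: XXX_XX
XX__X_
_X_X__
X_XXXX
X_XXXX
_XXX_X
t=12: XXX_XX
XX__X_
_X_X__
X_XXXX
X_XXX_
_XXXX_
t=13: X_X_XX
__X_X_
___X__
X_XXXX
X_XXX_
_XXXX_
t=14: X_X_XX
__X_X_
___X__
X_XX_X
X_X__X
_XXX__
t=15: __X_XX
XXX_X_
X__X__
X_XX_X
X_X__X
_XXX__

0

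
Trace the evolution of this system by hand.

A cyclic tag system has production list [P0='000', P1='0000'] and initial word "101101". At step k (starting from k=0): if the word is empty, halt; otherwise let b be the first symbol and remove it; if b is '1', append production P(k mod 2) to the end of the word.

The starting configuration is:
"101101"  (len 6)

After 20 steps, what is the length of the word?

0

0) "101101"  (len 6)
1) "01101000"  (len 8)
2) "1101000"  (len 7)
3) "101000000"  (len 9)
4) "010000000000"  (len 12)
5) "10000000000"  (len 11)
6) "00000000000000"  (len 14)
7) "0000000000000"  (len 13)
8) "000000000000"  (len 12)
9) "00000000000"  (len 11)
10) "0000000000"  (len 10)
11) "000000000"  (len 9)
12) "00000000"  (len 8)
13) "0000000"  (len 7)
14) "000000"  (len 6)
15) "00000"  (len 5)
16) "0000"  (len 4)
17) "000"  (len 3)
18) "00"  (len 2)
19) "0"  (len 1)
20) (halted — word empty)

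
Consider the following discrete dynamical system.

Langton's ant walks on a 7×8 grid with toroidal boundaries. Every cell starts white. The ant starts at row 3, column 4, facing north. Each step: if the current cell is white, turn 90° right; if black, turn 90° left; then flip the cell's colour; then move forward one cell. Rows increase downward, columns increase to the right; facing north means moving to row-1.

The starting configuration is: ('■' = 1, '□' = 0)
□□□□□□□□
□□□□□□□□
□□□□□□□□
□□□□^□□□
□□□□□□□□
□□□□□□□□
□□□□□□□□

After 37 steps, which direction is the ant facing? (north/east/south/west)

west

gen 0: □□□□□□□□
□□□□□□□□
□□□□□□□□
□□□□^□□□
□□□□□□□□
□□□□□□□□
□□□□□□□□
gen 1: □□□□□□□□
□□□□□□□□
□□□□□□□□
□□□□■>□□
□□□□□□□□
□□□□□□□□
□□□□□□□□
gen 2: □□□□□□□□
□□□□□□□□
□□□□□□□□
□□□□■■□□
□□□□□v□□
□□□□□□□□
□□□□□□□□
gen 3: □□□□□□□□
□□□□□□□□
□□□□□□□□
□□□□■■□□
□□□□<■□□
□□□□□□□□
□□□□□□□□
gen 4: □□□□□□□□
□□□□□□□□
□□□□□□□□
□□□□^■□□
□□□□■■□□
□□□□□□□□
□□□□□□□□
gen 5: □□□□□□□□
□□□□□□□□
□□□□□□□□
□□□<□■□□
□□□□■■□□
□□□□□□□□
□□□□□□□□
gen 6: □□□□□□□□
□□□□□□□□
□□□^□□□□
□□□■□■□□
□□□□■■□□
□□□□□□□□
□□□□□□□□
gen 7: □□□□□□□□
□□□□□□□□
□□□■>□□□
□□□■□■□□
□□□□■■□□
□□□□□□□□
□□□□□□□□
gen 8: □□□□□□□□
□□□□□□□□
□□□■■□□□
□□□■v■□□
□□□□■■□□
□□□□□□□□
□□□□□□□□
gen 9: □□□□□□□□
□□□□□□□□
□□□■■□□□
□□□<■■□□
□□□□■■□□
□□□□□□□□
□□□□□□□□
gen 10: □□□□□□□□
□□□□□□□□
□□□■■□□□
□□□□■■□□
□□□v■■□□
□□□□□□□□
□□□□□□□□
gen 11: □□□□□□□□
□□□□□□□□
□□□■■□□□
□□□□■■□□
□□<■■■□□
□□□□□□□□
□□□□□□□□
gen 12: □□□□□□□□
□□□□□□□□
□□□■■□□□
□□^□■■□□
□□■■■■□□
□□□□□□□□
□□□□□□□□
gen 13: □□□□□□□□
□□□□□□□□
□□□■■□□□
□□■>■■□□
□□■■■■□□
□□□□□□□□
□□□□□□□□
gen 14: □□□□□□□□
□□□□□□□□
□□□■■□□□
□□■■■■□□
□□■v■■□□
□□□□□□□□
□□□□□□□□
gen 15: □□□□□□□□
□□□□□□□□
□□□■■□□□
□□■■■■□□
□□■□>■□□
□□□□□□□□
□□□□□□□□
gen 16: □□□□□□□□
□□□□□□□□
□□□■■□□□
□□■■^■□□
□□■□□■□□
□□□□□□□□
□□□□□□□□
gen 17: □□□□□□□□
□□□□□□□□
□□□■■□□□
□□■<□■□□
□□■□□■□□
□□□□□□□□
□□□□□□□□
gen 18: □□□□□□□□
□□□□□□□□
□□□■■□□□
□□■□□■□□
□□■v□■□□
□□□□□□□□
□□□□□□□□
gen 19: □□□□□□□□
□□□□□□□□
□□□■■□□□
□□■□□■□□
□□<■□■□□
□□□□□□□□
□□□□□□□□
gen 20: □□□□□□□□
□□□□□□□□
□□□■■□□□
□□■□□■□□
□□□■□■□□
□□v□□□□□
□□□□□□□□
gen 21: □□□□□□□□
□□□□□□□□
□□□■■□□□
□□■□□■□□
□□□■□■□□
□<■□□□□□
□□□□□□□□
gen 22: □□□□□□□□
□□□□□□□□
□□□■■□□□
□□■□□■□□
□^□■□■□□
□■■□□□□□
□□□□□□□□
gen 23: □□□□□□□□
□□□□□□□□
□□□■■□□□
□□■□□■□□
□■>■□■□□
□■■□□□□□
□□□□□□□□
gen 24: □□□□□□□□
□□□□□□□□
□□□■■□□□
□□■□□■□□
□■■■□■□□
□■v□□□□□
□□□□□□□□
gen 25: □□□□□□□□
□□□□□□□□
□□□■■□□□
□□■□□■□□
□■■■□■□□
□■□>□□□□
□□□□□□□□
gen 26: □□□□□□□□
□□□□□□□□
□□□■■□□□
□□■□□■□□
□■■■□■□□
□■□■□□□□
□□□v□□□□
gen 27: □□□□□□□□
□□□□□□□□
□□□■■□□□
□□■□□■□□
□■■■□■□□
□■□■□□□□
□□<■□□□□
gen 28: □□□□□□□□
□□□□□□□□
□□□■■□□□
□□■□□■□□
□■■■□■□□
□■^■□□□□
□□■■□□□□
gen 29: □□□□□□□□
□□□□□□□□
□□□■■□□□
□□■□□■□□
□■■■□■□□
□■■>□□□□
□□■■□□□□
gen 30: □□□□□□□□
□□□□□□□□
□□□■■□□□
□□■□□■□□
□■■^□■□□
□■■□□□□□
□□■■□□□□
gen 31: □□□□□□□□
□□□□□□□□
□□□■■□□□
□□■□□■□□
□■<□□■□□
□■■□□□□□
□□■■□□□□
gen 32: □□□□□□□□
□□□□□□□□
□□□■■□□□
□□■□□■□□
□■□□□■□□
□■v□□□□□
□□■■□□□□
gen 33: □□□□□□□□
□□□□□□□□
□□□■■□□□
□□■□□■□□
□■□□□■□□
□■□>□□□□
□□■■□□□□
gen 34: □□□□□□□□
□□□□□□□□
□□□■■□□□
□□■□□■□□
□■□□□■□□
□■□■□□□□
□□■v□□□□
gen 35: □□□□□□□□
□□□□□□□□
□□□■■□□□
□□■□□■□□
□■□□□■□□
□■□■□□□□
□□■□>□□□
gen 36: □□□□v□□□
□□□□□□□□
□□□■■□□□
□□■□□■□□
□■□□□■□□
□■□■□□□□
□□■□■□□□
gen 37: □□□<■□□□
□□□□□□□□
□□□■■□□□
□□■□□■□□
□■□□□■□□
□■□■□□□□
□□■□■□□□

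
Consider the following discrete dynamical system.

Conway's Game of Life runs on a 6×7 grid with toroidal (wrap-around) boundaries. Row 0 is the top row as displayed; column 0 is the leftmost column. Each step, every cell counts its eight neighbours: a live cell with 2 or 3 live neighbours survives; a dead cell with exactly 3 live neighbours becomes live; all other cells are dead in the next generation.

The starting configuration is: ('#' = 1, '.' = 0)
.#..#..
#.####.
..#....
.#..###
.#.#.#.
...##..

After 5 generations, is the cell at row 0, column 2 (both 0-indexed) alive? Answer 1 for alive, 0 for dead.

0

0) .#..#..
#.####.
..#....
.#..###
.#.#.#.
...##..
1) .#.....
..#.##.
#.#....
##.####
#..#..#
...#.#.
2) ..##.#.
..##...
#.#....
...###.
.#.#...
#.#.#.#
3) .....##
....#..
.##....
.#.##..
##....#
#...###
4) #......
.....#.
.##.#..
...#...
.###...
.#..#..
5) .......
.#.....
..###..
....#..
.#.##..
##.#...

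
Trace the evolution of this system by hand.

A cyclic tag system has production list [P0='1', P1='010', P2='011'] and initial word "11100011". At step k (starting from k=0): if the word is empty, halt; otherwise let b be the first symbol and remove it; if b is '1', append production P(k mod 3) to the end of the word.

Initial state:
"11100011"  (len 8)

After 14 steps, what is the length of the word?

14

t=0: "11100011"  (len 8)
t=1: "11000111"  (len 8)
t=2: "1000111010"  (len 10)
t=3: "000111010011"  (len 12)
t=4: "00111010011"  (len 11)
t=5: "0111010011"  (len 10)
t=6: "111010011"  (len 9)
t=7: "110100111"  (len 9)
t=8: "10100111010"  (len 11)
t=9: "0100111010011"  (len 13)
t=10: "100111010011"  (len 12)
t=11: "00111010011010"  (len 14)
t=12: "0111010011010"  (len 13)
t=13: "111010011010"  (len 12)
t=14: "11010011010010"  (len 14)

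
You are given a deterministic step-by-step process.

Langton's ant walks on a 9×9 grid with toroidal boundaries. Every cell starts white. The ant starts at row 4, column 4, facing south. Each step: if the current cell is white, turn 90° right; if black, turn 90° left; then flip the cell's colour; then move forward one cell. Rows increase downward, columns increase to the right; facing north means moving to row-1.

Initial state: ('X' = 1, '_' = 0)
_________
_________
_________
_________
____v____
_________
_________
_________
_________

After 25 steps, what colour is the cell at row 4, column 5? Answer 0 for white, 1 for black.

gen 0: _________
_________
_________
_________
____v____
_________
_________
_________
_________
gen 1: _________
_________
_________
_________
___<X____
_________
_________
_________
_________
gen 2: _________
_________
_________
___^_____
___XX____
_________
_________
_________
_________
gen 3: _________
_________
_________
___X>____
___XX____
_________
_________
_________
_________
gen 4: _________
_________
_________
___XX____
___Xv____
_________
_________
_________
_________
gen 5: _________
_________
_________
___XX____
___X_>___
_________
_________
_________
_________
gen 6: _________
_________
_________
___XX____
___X_X___
_____v___
_________
_________
_________
gen 7: _________
_________
_________
___XX____
___X_X___
____<X___
_________
_________
_________
gen 8: _________
_________
_________
___XX____
___X^X___
____XX___
_________
_________
_________
gen 9: _________
_________
_________
___XX____
___XX>___
____XX___
_________
_________
_________
gen 10: _________
_________
_________
___XX^___
___XX____
____XX___
_________
_________
_________
gen 11: _________
_________
_________
___XXX>__
___XX____
____XX___
_________
_________
_________
gen 12: _________
_________
_________
___XXXX__
___XX_v__
____XX___
_________
_________
_________
gen 13: _________
_________
_________
___XXXX__
___XX<X__
____XX___
_________
_________
_________
gen 14: _________
_________
_________
___XX^X__
___XXXX__
____XX___
_________
_________
_________
gen 15: _________
_________
_________
___X<_X__
___XXXX__
____XX___
_________
_________
_________
gen 16: _________
_________
_________
___X__X__
___XvXX__
____XX___
_________
_________
_________
gen 17: _________
_________
_________
___X__X__
___X_>X__
____XX___
_________
_________
_________
gen 18: _________
_________
_________
___X_^X__
___X__X__
____XX___
_________
_________
_________
gen 19: _________
_________
_________
___X_X>__
___X__X__
____XX___
_________
_________
_________
gen 20: _________
_________
______^__
___X_X___
___X__X__
____XX___
_________
_________
_________
gen 21: _________
_________
______X>_
___X_X___
___X__X__
____XX___
_________
_________
_________
gen 22: _________
_________
______XX_
___X_X_v_
___X__X__
____XX___
_________
_________
_________
gen 23: _________
_________
______XX_
___X_X<X_
___X__X__
____XX___
_________
_________
_________
gen 24: _________
_________
______^X_
___X_XXX_
___X__X__
____XX___
_________
_________
_________
gen 25: _________
_________
_____<_X_
___X_XXX_
___X__X__
____XX___
_________
_________
_________

0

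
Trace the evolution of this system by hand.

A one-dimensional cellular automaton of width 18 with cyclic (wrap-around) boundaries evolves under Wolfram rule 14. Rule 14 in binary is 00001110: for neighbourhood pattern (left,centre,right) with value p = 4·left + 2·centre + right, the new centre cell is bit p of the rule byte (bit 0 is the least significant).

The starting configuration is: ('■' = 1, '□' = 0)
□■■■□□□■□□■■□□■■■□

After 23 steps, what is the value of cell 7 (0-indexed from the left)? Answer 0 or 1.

step 0: □■■■□□□■□□■■□□■■■□
step 1: ■■□□□□■■□■■□□■■□□□
step 2: ■□□□□■■□□■□□■■□□□■
step 3: □□□□■■□□■■□■■□□□■■
step 4: □□□■■□□■■□□■□□□■■□
step 5: □□■■□□■■□□■■□□■■□□
step 6: □■■□□■■□□■■□□■■□□□
step 7: ■■□□■■□□■■□□■■□□□□
step 8: ■□□■■□□■■□□■■□□□□■
step 9: □□■■□□■■□□■■□□□□■■
step 10: □■■□□■■□□■■□□□□■■□
step 11: ■■□□■■□□■■□□□□■■□□
step 12: ■□□■■□□■■□□□□■■□□■
step 13: □□■■□□■■□□□□■■□□■■
step 14: □■■□□■■□□□□■■□□■■□
step 15: ■■□□■■□□□□■■□□■■□□
step 16: ■□□■■□□□□■■□□■■□□■
step 17: □□■■□□□□■■□□■■□□■■
step 18: □■■□□□□■■□□■■□□■■□
step 19: ■■□□□□■■□□■■□□■■□□
step 20: ■□□□□■■□□■■□□■■□□■
step 21: □□□□■■□□■■□□■■□□■■
step 22: □□□■■□□■■□□■■□□■■□
step 23: □□■■□□■■□□■■□□■■□□

1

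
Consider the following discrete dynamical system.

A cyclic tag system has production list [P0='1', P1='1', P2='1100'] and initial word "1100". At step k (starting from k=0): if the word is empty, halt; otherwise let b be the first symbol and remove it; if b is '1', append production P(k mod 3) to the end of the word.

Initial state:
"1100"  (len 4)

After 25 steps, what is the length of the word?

14

[0] "1100"  (len 4)
[1] "1001"  (len 4)
[2] "0011"  (len 4)
[3] "011"  (len 3)
[4] "11"  (len 2)
[5] "11"  (len 2)
[6] "11100"  (len 5)
[7] "11001"  (len 5)
[8] "10011"  (len 5)
[9] "00111100"  (len 8)
[10] "0111100"  (len 7)
[11] "111100"  (len 6)
[12] "111001100"  (len 9)
[13] "110011001"  (len 9)
[14] "100110011"  (len 9)
[15] "001100111100"  (len 12)
[16] "01100111100"  (len 11)
[17] "1100111100"  (len 10)
[18] "1001111001100"  (len 13)
[19] "0011110011001"  (len 13)
[20] "011110011001"  (len 12)
[21] "11110011001"  (len 11)
[22] "11100110011"  (len 11)
[23] "11001100111"  (len 11)
[24] "10011001111100"  (len 14)
[25] "00110011111001"  (len 14)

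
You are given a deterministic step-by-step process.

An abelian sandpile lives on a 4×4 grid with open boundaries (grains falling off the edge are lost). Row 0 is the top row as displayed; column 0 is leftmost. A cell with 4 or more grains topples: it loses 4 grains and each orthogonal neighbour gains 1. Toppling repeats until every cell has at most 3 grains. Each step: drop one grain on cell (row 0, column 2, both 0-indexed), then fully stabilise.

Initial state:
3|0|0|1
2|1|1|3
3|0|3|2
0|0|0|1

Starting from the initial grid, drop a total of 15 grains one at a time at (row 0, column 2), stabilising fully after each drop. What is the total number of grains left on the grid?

t=0: 3|0|0|1
2|1|1|3
3|0|3|2
0|0|0|1
t=1: 3|0|1|1
2|1|1|3
3|0|3|2
0|0|0|1
t=2: 3|0|2|1
2|1|1|3
3|0|3|2
0|0|0|1
t=3: 3|0|3|1
2|1|1|3
3|0|3|2
0|0|0|1
t=4: 3|1|0|2
2|1|2|3
3|0|3|2
0|0|0|1
t=5: 3|1|1|2
2|1|2|3
3|0|3|2
0|0|0|1
t=6: 3|1|2|2
2|1|2|3
3|0|3|2
0|0|0|1
t=7: 3|1|3|2
2|1|2|3
3|0|3|2
0|0|0|1
t=8: 3|2|0|3
2|1|3|3
3|0|3|2
0|0|0|1
t=9: 3|2|1|3
2|1|3|3
3|0|3|2
0|0|0|1
t=10: 3|2|2|3
2|1|3|3
3|0|3|2
0|0|0|1
t=11: 3|2|3|3
2|1|3|3
3|0|3|2
0|0|0|1
t=12: 3|3|2|1
2|2|2|2
3|1|1|0
0|0|1|2
t=13: 3|3|3|1
2|2|2|2
3|1|1|0
0|0|1|2
t=14: 0|1|1|2
3|3|3|2
3|1|1|0
0|0|1|2
t=15: 0|1|2|2
3|3|3|2
3|1|1|0
0|0|1|2

24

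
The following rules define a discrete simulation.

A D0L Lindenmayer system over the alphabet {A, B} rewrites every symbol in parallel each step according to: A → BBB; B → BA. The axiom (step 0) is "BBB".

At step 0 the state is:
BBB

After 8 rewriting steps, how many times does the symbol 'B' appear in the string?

[0] BBB
[1] BABABA
[2] BABBBBABBBBABBB
[3] BABBBBABABABABBBBABABABABBBBABABA
[4] BABBBBABABABABBBBABBBBABBBBABBBBABABABABBBBABBBBABBBBABBBBABABABABBBBABBBBABBB
[5] BABBBBABABABABBBBABBBBABBBBABBBBABABABABBBBABABABABBBBABAB…ABBBBABABABABBBBABBBBABBBBABBBBABABABABBBBABABABABBBBABABA  (len 177)
[6] BABBBBABABABABBBBABBBBABBBBABBBBABABABABBBBABABABABBBBABAB…BBABBBBABBBBABABABABBBBABBBBABBBBABBBBABABABABBBBABBBBABBB  (len 411)
[7] BABBBBABABABABBBBABBBBABBBBABBBBABABABABBBBABABABABBBBABAB…ABBBBABABABABBBBABBBBABBBBABBBBABABABABBBBABABABABBBBABABA  (len 942)
[8] BABBBBABABABABBBBABBBBABBBBABBBBABABABABBBBABABABABBBBABAB…BBABBBBABBBBABABABABBBBABBBBABBBBABBBBABABABABBBBABBBBABBB  (len 2175)

1524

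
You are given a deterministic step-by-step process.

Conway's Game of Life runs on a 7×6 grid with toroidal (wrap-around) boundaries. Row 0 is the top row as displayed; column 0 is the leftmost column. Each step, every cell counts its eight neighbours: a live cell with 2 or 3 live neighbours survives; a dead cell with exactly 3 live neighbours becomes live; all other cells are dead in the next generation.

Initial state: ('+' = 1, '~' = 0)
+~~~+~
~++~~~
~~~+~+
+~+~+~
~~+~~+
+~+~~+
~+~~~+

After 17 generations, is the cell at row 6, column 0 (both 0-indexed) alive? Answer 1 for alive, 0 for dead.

[0] +~~~+~
~++~~~
~~~+~+
+~+~+~
~~+~~+
+~+~~+
~+~~~+
[1] +~+~~+
++++++
+~~+++
+++~+~
~~+~+~
~~+~++
~+~~+~
[2] ~~~~~~
~~~~~~
~~~~~~
+~+~~~
+~+~+~
~++~++
~++~+~
[3] ~~~~~~
~~~~~~
~~~~~~
~~~+~+
+~+~+~
~~~~+~
+++~++
[4] ++~~~+
~~~~~~
~~~~~~
~~~+++
~~~~+~
~~+~+~
++~+++
[5] ~++~~~
+~~~~~
~~~~+~
~~~+++
~~~~~~
+++~~~
~~~+~~
[6] ~++~~~
~+~~~~
~~~++~
~~~+++
++++++
~++~~~
+~~+~~
[7] +++~~~
~+~+~~
~~++~+
~+~~~~
~~~~~~
~~~~~~
+~~+~~
[8] +~~+~~
~~~++~
++~++~
~~+~~~
~~~~~~
~~~~~~
+~+~~~
[9] ~+++++
++~~~~
~+~~++
~+++~~
~~~~~~
~~~~~~
~+~~~~
[10] ~~~+++
~~~~~~
~~~+++
+++++~
~~+~~~
~~~~~~
++~++~
[11] +~++~+
~~~~~~
++~~~+
++~~~~
~~+~~~
~+++~~
+~++~~
[12] +~++++
~~+~+~
~+~~~+
~~+~~+
+~~+~~
~~~~~~
+~~~~+
[13] +~+~~~
~~+~~~
++++++
~++~++
~~~~~~
+~~~~+
++~+~~
[14] +~++~~
~~~~+~
~~~~~~
~~~~~~
~+~~+~
++~~~+
~~+~~~
[15] ~+++~~
~~~+~~
~~~~~~
~~~~~~
~+~~~+
+++~~+
~~++~+
[16] ~+~~~~
~~~+~~
~~~~~~
~~~~~~
~++~~+
~~~+~+
~~~~~+
[17] ~~~~~~
~~~~~~
~~~~~~
~~~~~~
+~+~+~
~~+~~+
+~~~+~

1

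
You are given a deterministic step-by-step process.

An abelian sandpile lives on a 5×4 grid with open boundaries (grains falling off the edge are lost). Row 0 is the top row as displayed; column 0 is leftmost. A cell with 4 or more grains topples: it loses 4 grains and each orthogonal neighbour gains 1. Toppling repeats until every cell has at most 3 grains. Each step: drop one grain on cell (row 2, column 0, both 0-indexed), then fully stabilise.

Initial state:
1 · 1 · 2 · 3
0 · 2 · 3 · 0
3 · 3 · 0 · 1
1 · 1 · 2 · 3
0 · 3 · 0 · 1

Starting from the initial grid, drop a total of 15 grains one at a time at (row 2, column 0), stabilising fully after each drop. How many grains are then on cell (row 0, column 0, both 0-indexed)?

2

gen 0: 1 · 1 · 2 · 3
0 · 2 · 3 · 0
3 · 3 · 0 · 1
1 · 1 · 2 · 3
0 · 3 · 0 · 1
gen 1: 1 · 1 · 2 · 3
1 · 3 · 3 · 0
1 · 0 · 1 · 1
2 · 2 · 2 · 3
0 · 3 · 0 · 1
gen 2: 1 · 1 · 2 · 3
1 · 3 · 3 · 0
2 · 0 · 1 · 1
2 · 2 · 2 · 3
0 · 3 · 0 · 1
gen 3: 1 · 1 · 2 · 3
1 · 3 · 3 · 0
3 · 0 · 1 · 1
2 · 2 · 2 · 3
0 · 3 · 0 · 1
gen 4: 1 · 1 · 2 · 3
2 · 3 · 3 · 0
0 · 1 · 1 · 1
3 · 2 · 2 · 3
0 · 3 · 0 · 1
gen 5: 1 · 1 · 2 · 3
2 · 3 · 3 · 0
1 · 1 · 1 · 1
3 · 2 · 2 · 3
0 · 3 · 0 · 1
gen 6: 1 · 1 · 2 · 3
2 · 3 · 3 · 0
2 · 1 · 1 · 1
3 · 2 · 2 · 3
0 · 3 · 0 · 1
gen 7: 1 · 1 · 2 · 3
2 · 3 · 3 · 0
3 · 1 · 1 · 1
3 · 2 · 2 · 3
0 · 3 · 0 · 1
gen 8: 1 · 1 · 2 · 3
3 · 3 · 3 · 0
1 · 2 · 1 · 1
0 · 3 · 2 · 3
1 · 3 · 0 · 1
gen 9: 1 · 1 · 2 · 3
3 · 3 · 3 · 0
2 · 2 · 1 · 1
0 · 3 · 2 · 3
1 · 3 · 0 · 1
gen 10: 1 · 1 · 2 · 3
3 · 3 · 3 · 0
3 · 2 · 1 · 1
0 · 3 · 2 · 3
1 · 3 · 0 · 1
gen 11: 2 · 2 · 3 · 3
1 · 2 · 0 · 1
2 · 1 · 3 · 1
2 · 1 · 3 · 3
2 · 0 · 1 · 1
gen 12: 2 · 2 · 3 · 3
1 · 2 · 0 · 1
3 · 1 · 3 · 1
2 · 1 · 3 · 3
2 · 0 · 1 · 1
gen 13: 2 · 2 · 3 · 3
2 · 2 · 0 · 1
0 · 2 · 3 · 1
3 · 1 · 3 · 3
2 · 0 · 1 · 1
gen 14: 2 · 2 · 3 · 3
2 · 2 · 0 · 1
1 · 2 · 3 · 1
3 · 1 · 3 · 3
2 · 0 · 1 · 1
gen 15: 2 · 2 · 3 · 3
2 · 2 · 0 · 1
2 · 2 · 3 · 1
3 · 1 · 3 · 3
2 · 0 · 1 · 1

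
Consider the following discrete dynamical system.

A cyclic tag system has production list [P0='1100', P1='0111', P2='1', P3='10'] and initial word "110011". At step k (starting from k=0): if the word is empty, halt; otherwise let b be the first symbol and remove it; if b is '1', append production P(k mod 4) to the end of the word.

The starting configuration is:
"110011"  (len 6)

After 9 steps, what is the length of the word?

t=0: "110011"  (len 6)
t=1: "100111100"  (len 9)
t=2: "001111000111"  (len 12)
t=3: "01111000111"  (len 11)
t=4: "1111000111"  (len 10)
t=5: "1110001111100"  (len 13)
t=6: "1100011111000111"  (len 16)
t=7: "1000111110001111"  (len 16)
t=8: "00011111000111110"  (len 17)
t=9: "0011111000111110"  (len 16)

16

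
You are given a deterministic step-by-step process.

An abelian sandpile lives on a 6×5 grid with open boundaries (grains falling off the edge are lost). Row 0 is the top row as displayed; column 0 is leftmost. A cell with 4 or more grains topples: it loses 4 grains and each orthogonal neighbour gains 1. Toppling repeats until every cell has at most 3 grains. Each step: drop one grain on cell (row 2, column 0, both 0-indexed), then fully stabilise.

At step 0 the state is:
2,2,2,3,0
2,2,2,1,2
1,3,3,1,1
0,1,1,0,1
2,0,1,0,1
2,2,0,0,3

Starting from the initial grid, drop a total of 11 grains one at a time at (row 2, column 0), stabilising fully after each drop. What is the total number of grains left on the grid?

[0] 2,2,2,3,0
2,2,2,1,2
1,3,3,1,1
0,1,1,0,1
2,0,1,0,1
2,2,0,0,3
[1] 2,2,2,3,0
2,2,2,1,2
2,3,3,1,1
0,1,1,0,1
2,0,1,0,1
2,2,0,0,3
[2] 2,2,2,3,0
2,2,2,1,2
3,3,3,1,1
0,1,1,0,1
2,0,1,0,1
2,2,0,0,3
[3] 2,2,2,3,0
3,3,3,1,2
1,1,0,2,1
1,2,2,0,1
2,0,1,0,1
2,2,0,0,3
[4] 2,2,2,3,0
3,3,3,1,2
2,1,0,2,1
1,2,2,0,1
2,0,1,0,1
2,2,0,0,3
[5] 2,2,2,3,0
3,3,3,1,2
3,1,0,2,1
1,2,2,0,1
2,0,1,0,1
2,2,0,0,3
[6] 3,3,3,3,0
1,1,0,2,2
1,3,1,2,1
2,2,2,0,1
2,0,1,0,1
2,2,0,0,3
[7] 3,3,3,3,0
1,1,0,2,2
2,3,1,2,1
2,2,2,0,1
2,0,1,0,1
2,2,0,0,3
[8] 3,3,3,3,0
1,1,0,2,2
3,3,1,2,1
2,2,2,0,1
2,0,1,0,1
2,2,0,0,3
[9] 3,3,3,3,0
2,2,0,2,2
1,0,2,2,1
3,3,2,0,1
2,0,1,0,1
2,2,0,0,3
[10] 3,3,3,3,0
2,2,0,2,2
2,0,2,2,1
3,3,2,0,1
2,0,1,0,1
2,2,0,0,3
[11] 3,3,3,3,0
2,2,0,2,2
3,0,2,2,1
3,3,2,0,1
2,0,1,0,1
2,2,0,0,3

48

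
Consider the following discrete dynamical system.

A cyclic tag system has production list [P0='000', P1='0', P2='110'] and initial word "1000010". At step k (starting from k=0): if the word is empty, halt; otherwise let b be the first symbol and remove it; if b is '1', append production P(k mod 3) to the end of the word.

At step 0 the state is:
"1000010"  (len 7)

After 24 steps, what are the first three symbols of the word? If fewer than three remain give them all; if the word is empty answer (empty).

[0] "1000010"  (len 7)
[1] "000010000"  (len 9)
[2] "00010000"  (len 8)
[3] "0010000"  (len 7)
[4] "010000"  (len 6)
[5] "10000"  (len 5)
[6] "0000110"  (len 7)
[7] "000110"  (len 6)
[8] "00110"  (len 5)
[9] "0110"  (len 4)
[10] "110"  (len 3)
[11] "100"  (len 3)
[12] "00110"  (len 5)
[13] "0110"  (len 4)
[14] "110"  (len 3)
[15] "10110"  (len 5)
[16] "0110000"  (len 7)
[17] "110000"  (len 6)
[18] "10000110"  (len 8)
[19] "0000110000"  (len 10)
[20] "000110000"  (len 9)
[21] "00110000"  (len 8)
[22] "0110000"  (len 7)
[23] "110000"  (len 6)
[24] "10000110"  (len 8)

100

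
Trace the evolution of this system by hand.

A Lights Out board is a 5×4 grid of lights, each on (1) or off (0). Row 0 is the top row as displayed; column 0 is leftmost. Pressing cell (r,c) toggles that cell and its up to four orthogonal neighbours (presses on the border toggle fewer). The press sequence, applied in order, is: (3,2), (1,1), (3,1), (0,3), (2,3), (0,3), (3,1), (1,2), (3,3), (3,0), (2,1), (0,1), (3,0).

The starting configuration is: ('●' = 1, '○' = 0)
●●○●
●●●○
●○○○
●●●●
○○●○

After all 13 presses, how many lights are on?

0) ●●○●
●●●○
●○○○
●●●●
○○●○
1) ●●○●
●●●○
●○●○
●○○○
○○○○
2) ●○○●
○○○○
●●●○
●○○○
○○○○
3) ●○○●
○○○○
●○●○
○●●○
○●○○
4) ●○●○
○○○●
●○●○
○●●○
○●○○
5) ●○●○
○○○○
●○○●
○●●●
○●○○
6) ●○○●
○○○●
●○○●
○●●●
○●○○
7) ●○○●
○○○●
●●○●
●○○●
○○○○
8) ●○●●
○●●○
●●●●
●○○●
○○○○
9) ●○●●
○●●○
●●●○
●○●○
○○○●
10) ●○●●
○●●○
○●●○
○●●○
●○○●
11) ●○●●
○○●○
●○○○
○○●○
●○○●
12) ○●○●
○●●○
●○○○
○○●○
●○○●
13) ○●○●
○●●○
○○○○
●●●○
○○○●

8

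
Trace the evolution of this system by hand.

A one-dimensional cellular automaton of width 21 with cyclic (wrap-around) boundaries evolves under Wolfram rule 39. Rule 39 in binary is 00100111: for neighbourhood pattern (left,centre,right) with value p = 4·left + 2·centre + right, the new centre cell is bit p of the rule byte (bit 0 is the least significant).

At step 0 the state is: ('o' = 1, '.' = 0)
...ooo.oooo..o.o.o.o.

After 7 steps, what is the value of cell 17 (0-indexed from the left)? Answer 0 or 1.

t=0: ...ooo.oooo..o.o.o.o.
t=1: ooo...o.....oooooooo.
t=2: ....ooo.oooo........o
t=3: .ooo...o.....oooooooo
t=4: o....ooo.oooo........
t=5: o.ooo...o.....ooooooo
t=6: .o....ooo.oooo.......
t=7: oo.ooo...o.....oooooo

1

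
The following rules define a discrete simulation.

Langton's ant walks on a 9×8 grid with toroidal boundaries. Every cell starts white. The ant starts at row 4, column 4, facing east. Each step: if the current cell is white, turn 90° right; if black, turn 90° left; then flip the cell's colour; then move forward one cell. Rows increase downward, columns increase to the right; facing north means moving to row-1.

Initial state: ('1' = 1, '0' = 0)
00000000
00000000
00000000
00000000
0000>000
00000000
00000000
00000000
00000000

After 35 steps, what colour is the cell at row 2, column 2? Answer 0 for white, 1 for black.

[0] 00000000
00000000
00000000
00000000
0000>000
00000000
00000000
00000000
00000000
[1] 00000000
00000000
00000000
00000000
00001000
0000v000
00000000
00000000
00000000
[2] 00000000
00000000
00000000
00000000
00001000
000<1000
00000000
00000000
00000000
[3] 00000000
00000000
00000000
00000000
000^1000
00011000
00000000
00000000
00000000
[4] 00000000
00000000
00000000
00000000
0001>000
00011000
00000000
00000000
00000000
[5] 00000000
00000000
00000000
0000^000
00010000
00011000
00000000
00000000
00000000
[6] 00000000
00000000
00000000
00001>00
00010000
00011000
00000000
00000000
00000000
[7] 00000000
00000000
00000000
00001100
00010v00
00011000
00000000
00000000
00000000
[8] 00000000
00000000
00000000
00001100
0001<100
00011000
00000000
00000000
00000000
[9] 00000000
00000000
00000000
0000^100
00011100
00011000
00000000
00000000
00000000
[10] 00000000
00000000
00000000
000<0100
00011100
00011000
00000000
00000000
00000000
[11] 00000000
00000000
000^0000
00010100
00011100
00011000
00000000
00000000
00000000
[12] 00000000
00000000
0001>000
00010100
00011100
00011000
00000000
00000000
00000000
[13] 00000000
00000000
00011000
0001v100
00011100
00011000
00000000
00000000
00000000
[14] 00000000
00000000
00011000
000<1100
00011100
00011000
00000000
00000000
00000000
[15] 00000000
00000000
00011000
00001100
000v1100
00011000
00000000
00000000
00000000
[16] 00000000
00000000
00011000
00001100
0000>100
00011000
00000000
00000000
00000000
[17] 00000000
00000000
00011000
0000^100
00000100
00011000
00000000
00000000
00000000
[18] 00000000
00000000
00011000
000<0100
00000100
00011000
00000000
00000000
00000000
[19] 00000000
00000000
000^1000
00010100
00000100
00011000
00000000
00000000
00000000
[20] 00000000
00000000
00<01000
00010100
00000100
00011000
00000000
00000000
00000000
[21] 00000000
00^00000
00101000
00010100
00000100
00011000
00000000
00000000
00000000
[22] 00000000
001>0000
00101000
00010100
00000100
00011000
00000000
00000000
00000000
[23] 00000000
00110000
001v1000
00010100
00000100
00011000
00000000
00000000
00000000
[24] 00000000
00110000
00<11000
00010100
00000100
00011000
00000000
00000000
00000000
[25] 00000000
00110000
00011000
00v10100
00000100
00011000
00000000
00000000
00000000
[26] 00000000
00110000
00011000
0<110100
00000100
00011000
00000000
00000000
00000000
[27] 00000000
00110000
0^011000
01110100
00000100
00011000
00000000
00000000
00000000
[28] 00000000
00110000
01>11000
01110100
00000100
00011000
00000000
00000000
00000000
[29] 00000000
00110000
01111000
01v10100
00000100
00011000
00000000
00000000
00000000
[30] 00000000
00110000
01111000
010>0100
00000100
00011000
00000000
00000000
00000000
[31] 00000000
00110000
011^1000
01000100
00000100
00011000
00000000
00000000
00000000
[32] 00000000
00110000
01<01000
01000100
00000100
00011000
00000000
00000000
00000000
[33] 00000000
00110000
01001000
01v00100
00000100
00011000
00000000
00000000
00000000
[34] 00000000
00110000
01001000
0<100100
00000100
00011000
00000000
00000000
00000000
[35] 00000000
00110000
01001000
00100100
0v000100
00011000
00000000
00000000
00000000

0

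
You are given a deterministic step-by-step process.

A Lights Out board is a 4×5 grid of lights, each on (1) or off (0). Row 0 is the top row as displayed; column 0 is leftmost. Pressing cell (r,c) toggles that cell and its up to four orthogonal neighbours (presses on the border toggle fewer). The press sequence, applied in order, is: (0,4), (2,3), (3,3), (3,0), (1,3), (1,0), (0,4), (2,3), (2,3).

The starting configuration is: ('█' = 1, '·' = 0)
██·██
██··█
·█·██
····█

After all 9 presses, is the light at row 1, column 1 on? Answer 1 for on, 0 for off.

0

k=0  ██·██
██··█
·█·██
····█
k=1  ██···
██···
·█·██
····█
k=2  ██···
██·█·
·██··
···██
k=3  ██···
██·█·
·███·
··█··
k=4  ██···
██·█·
████·
███··
k=5  ██·█·
███·█
███··
███··
k=6  ·█·█·
··█·█
·██··
███··
k=7  ·█··█
··█··
·██··
███··
k=8  ·█··█
··██·
·█·██
████·
k=9  ·█··█
··█··
·██··
███··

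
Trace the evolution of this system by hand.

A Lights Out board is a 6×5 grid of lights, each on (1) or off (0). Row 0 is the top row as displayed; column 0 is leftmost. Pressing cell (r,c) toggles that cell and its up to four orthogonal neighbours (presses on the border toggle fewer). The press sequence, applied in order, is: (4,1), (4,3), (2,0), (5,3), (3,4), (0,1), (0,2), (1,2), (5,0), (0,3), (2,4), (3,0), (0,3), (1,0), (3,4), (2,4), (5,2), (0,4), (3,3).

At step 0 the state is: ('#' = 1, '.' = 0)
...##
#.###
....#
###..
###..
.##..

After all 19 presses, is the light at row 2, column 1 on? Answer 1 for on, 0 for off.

gen 0: ...##
#.###
....#
###..
###..
.##..
gen 1: ...##
#.###
....#
#.#..
.....
..#..
gen 2: ...##
#.###
....#
#.##.
..###
..##.
gen 3: ...##
..###
##..#
..##.
..###
..##.
gen 4: ...##
..###
##..#
..##.
..#.#
....#
gen 5: ...##
..###
##...
..#.#
..#..
....#
gen 6: #####
.####
##...
..#.#
..#..
....#
gen 7: #...#
.#.##
##...
..#.#
..#..
....#
gen 8: #.#.#
..#.#
###..
..#.#
..#..
....#
gen 9: #.#.#
..#.#
###..
..#.#
#.#..
##..#
gen 10: #..#.
..###
###..
..#.#
#.#..
##..#
gen 11: #..#.
..##.
#####
..#..
#.#..
##..#
gen 12: #..#.
..##.
.####
###..
..#..
##..#
gen 13: #.#.#
..#..
.####
###..
..#..
##..#
gen 14: ..#.#
###..
#####
###..
..#..
##..#
gen 15: ..#.#
###..
####.
#####
..#.#
##..#
gen 16: ..#.#
###.#
###.#
####.
..#.#
##..#
gen 17: ..#.#
###.#
###.#
####.
....#
#.###
gen 18: ..##.
###..
###.#
####.
....#
#.###
gen 19: ..##.
###..
#####
##..#
...##
#.###

1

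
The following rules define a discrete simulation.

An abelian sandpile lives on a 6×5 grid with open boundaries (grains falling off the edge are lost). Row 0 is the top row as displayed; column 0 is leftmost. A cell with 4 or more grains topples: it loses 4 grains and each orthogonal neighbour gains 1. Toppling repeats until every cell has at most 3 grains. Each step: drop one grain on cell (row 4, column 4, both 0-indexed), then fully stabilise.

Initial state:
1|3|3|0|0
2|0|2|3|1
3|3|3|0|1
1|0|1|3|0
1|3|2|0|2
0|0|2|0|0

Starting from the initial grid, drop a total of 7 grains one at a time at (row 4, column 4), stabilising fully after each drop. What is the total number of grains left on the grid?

45

step 0: 1|3|3|0|0
2|0|2|3|1
3|3|3|0|1
1|0|1|3|0
1|3|2|0|2
0|0|2|0|0
step 1: 1|3|3|0|0
2|0|2|3|1
3|3|3|0|1
1|0|1|3|0
1|3|2|0|3
0|0|2|0|0
step 2: 1|3|3|0|0
2|0|2|3|1
3|3|3|0|1
1|0|1|3|1
1|3|2|1|0
0|0|2|0|1
step 3: 1|3|3|0|0
2|0|2|3|1
3|3|3|0|1
1|0|1|3|1
1|3|2|1|1
0|0|2|0|1
step 4: 1|3|3|0|0
2|0|2|3|1
3|3|3|0|1
1|0|1|3|1
1|3|2|1|2
0|0|2|0|1
step 5: 1|3|3|0|0
2|0|2|3|1
3|3|3|0|1
1|0|1|3|1
1|3|2|1|3
0|0|2|0|1
step 6: 1|3|3|0|0
2|0|2|3|1
3|3|3|0|1
1|0|1|3|2
1|3|2|2|0
0|0|2|0|2
step 7: 1|3|3|0|0
2|0|2|3|1
3|3|3|0|1
1|0|1|3|2
1|3|2|2|1
0|0|2|0|2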